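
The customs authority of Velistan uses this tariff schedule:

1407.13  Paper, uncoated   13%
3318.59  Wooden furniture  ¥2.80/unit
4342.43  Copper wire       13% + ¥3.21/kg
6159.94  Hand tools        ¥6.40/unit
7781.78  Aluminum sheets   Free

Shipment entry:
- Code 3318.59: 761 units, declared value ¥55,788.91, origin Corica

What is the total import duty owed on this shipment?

Line 1 (3318.59, Corica, 761 units, ¥55,788.91):
Base rate for 3318.59 is ¥2.80/unit.
Duty = 761 × ¥2.80 = ¥2,130.80.

¥2,130.80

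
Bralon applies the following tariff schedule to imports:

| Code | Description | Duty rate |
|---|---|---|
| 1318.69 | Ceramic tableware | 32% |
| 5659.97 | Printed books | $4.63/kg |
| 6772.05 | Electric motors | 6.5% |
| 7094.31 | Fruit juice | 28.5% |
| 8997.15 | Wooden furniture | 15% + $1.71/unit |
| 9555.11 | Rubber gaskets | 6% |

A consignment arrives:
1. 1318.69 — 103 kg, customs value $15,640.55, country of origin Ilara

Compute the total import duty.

Line 1 (1318.69, Ilara, 103 kg, $15,640.55):
Base rate for 1318.69 is 32%.
Duty = $15,640.55 × 32% = $5,004.98.

$5,004.98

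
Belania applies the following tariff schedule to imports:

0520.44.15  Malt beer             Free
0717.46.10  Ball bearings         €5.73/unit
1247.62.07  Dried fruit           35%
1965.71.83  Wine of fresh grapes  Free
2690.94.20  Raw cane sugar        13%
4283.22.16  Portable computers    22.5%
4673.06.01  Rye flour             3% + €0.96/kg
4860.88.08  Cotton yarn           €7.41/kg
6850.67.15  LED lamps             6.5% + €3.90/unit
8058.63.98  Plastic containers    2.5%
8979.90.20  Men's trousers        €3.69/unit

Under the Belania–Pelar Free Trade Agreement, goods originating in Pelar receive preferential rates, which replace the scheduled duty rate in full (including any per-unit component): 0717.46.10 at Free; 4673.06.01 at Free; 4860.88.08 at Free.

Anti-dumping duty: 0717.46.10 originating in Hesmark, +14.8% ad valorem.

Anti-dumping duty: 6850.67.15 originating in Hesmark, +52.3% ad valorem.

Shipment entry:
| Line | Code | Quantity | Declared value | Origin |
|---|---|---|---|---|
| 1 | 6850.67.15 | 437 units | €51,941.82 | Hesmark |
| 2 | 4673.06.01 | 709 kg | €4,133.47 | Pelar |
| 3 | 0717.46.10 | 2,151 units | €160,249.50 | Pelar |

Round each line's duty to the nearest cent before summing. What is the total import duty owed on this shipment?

€32,246.09

Line 1 (6850.67.15, Hesmark, 437 units, €51,941.82):
Base rate for 6850.67.15 is 6.5% + €3.90/unit.
Additional duty on 6850.67.15 from Hesmark: +52.3%. Applied ad valorem rate: 6.5% + 52.3% = 58.8%.
Duty = €51,941.82 × 58.8% + 437 × €3.90 = €32,246.09.
Line 2 (4673.06.01, Pelar, 709 kg, €4,133.47):
Base rate for 4673.06.01 is 3% + €0.96/kg.
Origin Pelar qualifies under the Belania–Pelar agreement and 4673.06.01 is covered: preferential rate Free applies instead.
Duty = €4,133.47 × 0% = €0.00.
Line 3 (0717.46.10, Pelar, 2,151 units, €160,249.50):
Base rate for 0717.46.10 is €5.73/unit.
Origin Pelar qualifies under the Belania–Pelar agreement and 0717.46.10 is covered: preferential rate Free applies instead.
The additional-duty order on 0717.46.10 targets Hesmark, not Pelar; it does not apply.
Duty = €160,249.50 × 0% = €0.00.
Total = €32,246.09 + €0.00 + €0.00 = €32,246.09.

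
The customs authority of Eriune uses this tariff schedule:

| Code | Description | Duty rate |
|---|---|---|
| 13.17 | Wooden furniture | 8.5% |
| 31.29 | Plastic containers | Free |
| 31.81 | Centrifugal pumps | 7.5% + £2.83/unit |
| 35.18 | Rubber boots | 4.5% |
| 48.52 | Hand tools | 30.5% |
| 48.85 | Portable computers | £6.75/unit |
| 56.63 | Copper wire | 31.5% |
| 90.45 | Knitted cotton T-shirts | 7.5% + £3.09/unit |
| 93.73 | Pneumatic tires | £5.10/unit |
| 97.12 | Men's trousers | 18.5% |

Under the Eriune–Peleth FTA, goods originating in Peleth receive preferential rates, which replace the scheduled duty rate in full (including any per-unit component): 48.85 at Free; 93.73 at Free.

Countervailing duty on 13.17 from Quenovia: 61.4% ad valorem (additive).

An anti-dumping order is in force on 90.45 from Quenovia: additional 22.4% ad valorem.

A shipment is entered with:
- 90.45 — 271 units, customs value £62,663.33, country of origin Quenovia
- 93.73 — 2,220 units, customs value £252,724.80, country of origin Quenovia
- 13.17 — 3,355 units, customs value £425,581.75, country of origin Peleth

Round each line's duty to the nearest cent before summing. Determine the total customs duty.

£67,070.18

Line 1 (90.45, Quenovia, 271 units, £62,663.33):
Base rate for 90.45 is 7.5% + £3.09/unit.
Additional duty on 90.45 from Quenovia: +22.4%. Applied ad valorem rate: 7.5% + 22.4% = 29.9%.
Duty = £62,663.33 × 29.9% + 271 × £3.09 = £19,573.73.
Line 2 (93.73, Quenovia, 2,220 units, £252,724.80):
Base rate for 93.73 is £5.10/unit.
93.73 has an FTA preferential rate, but origin Quenovia is not Peleth; base rate stands.
Duty = 2,220 × £5.10 = £11,322.00.
Line 3 (13.17, Peleth, 3,355 units, £425,581.75):
Base rate for 13.17 is 8.5%.
Origin Peleth is the FTA partner but 13.17 is not on the preference list; base rate stands.
The additional-duty order on 13.17 targets Quenovia, not Peleth; it does not apply.
Duty = £425,581.75 × 8.5% = £36,174.45.
Total = £19,573.73 + £11,322.00 + £36,174.45 = £67,070.18.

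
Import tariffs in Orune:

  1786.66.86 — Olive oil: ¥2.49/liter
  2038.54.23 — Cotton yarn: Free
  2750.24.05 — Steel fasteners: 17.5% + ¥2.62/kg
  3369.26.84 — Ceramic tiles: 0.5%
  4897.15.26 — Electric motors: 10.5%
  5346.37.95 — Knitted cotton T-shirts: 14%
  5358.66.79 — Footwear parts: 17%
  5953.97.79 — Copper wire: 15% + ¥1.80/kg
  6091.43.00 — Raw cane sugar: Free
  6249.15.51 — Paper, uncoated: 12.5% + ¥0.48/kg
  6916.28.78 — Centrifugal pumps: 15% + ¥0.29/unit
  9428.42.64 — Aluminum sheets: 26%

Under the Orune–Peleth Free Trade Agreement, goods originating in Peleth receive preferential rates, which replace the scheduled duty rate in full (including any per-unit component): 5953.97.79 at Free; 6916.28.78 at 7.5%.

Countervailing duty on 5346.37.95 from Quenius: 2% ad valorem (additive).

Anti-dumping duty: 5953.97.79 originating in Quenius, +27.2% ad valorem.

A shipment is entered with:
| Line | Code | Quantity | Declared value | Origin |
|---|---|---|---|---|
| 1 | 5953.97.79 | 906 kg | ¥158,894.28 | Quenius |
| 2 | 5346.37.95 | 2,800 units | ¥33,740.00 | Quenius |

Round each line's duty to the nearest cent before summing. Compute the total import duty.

Line 1 (5953.97.79, Quenius, 906 kg, ¥158,894.28):
Base rate for 5953.97.79 is 15% + ¥1.80/kg.
5953.97.79 has an FTA preferential rate, but origin Quenius is not Peleth; base rate stands.
Additional duty on 5953.97.79 from Quenius: +27.2%. Applied ad valorem rate: 15% + 27.2% = 42.2%.
Duty = ¥158,894.28 × 42.2% + 906 × ¥1.80 = ¥68,684.19.
Line 2 (5346.37.95, Quenius, 2,800 units, ¥33,740.00):
Base rate for 5346.37.95 is 14%.
Additional duty on 5346.37.95 from Quenius: +2%. Applied ad valorem rate: 14% + 2% = 16%.
Duty = ¥33,740.00 × 16% = ¥5,398.40.
Total = ¥68,684.19 + ¥5,398.40 = ¥74,082.59.

¥74,082.59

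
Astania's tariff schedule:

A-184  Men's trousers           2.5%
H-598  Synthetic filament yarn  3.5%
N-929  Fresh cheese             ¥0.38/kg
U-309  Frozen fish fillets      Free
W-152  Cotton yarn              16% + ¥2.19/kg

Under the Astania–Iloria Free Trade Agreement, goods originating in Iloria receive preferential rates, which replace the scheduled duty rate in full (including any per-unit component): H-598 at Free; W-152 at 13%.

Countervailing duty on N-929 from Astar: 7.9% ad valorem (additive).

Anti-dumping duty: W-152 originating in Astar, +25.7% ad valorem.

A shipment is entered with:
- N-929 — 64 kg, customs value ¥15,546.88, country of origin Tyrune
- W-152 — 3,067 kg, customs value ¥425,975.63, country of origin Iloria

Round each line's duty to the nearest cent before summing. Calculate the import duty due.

¥55,401.15

Line 1 (N-929, Tyrune, 64 kg, ¥15,546.88):
Base rate for N-929 is ¥0.38/kg.
The additional-duty order on N-929 targets Astar, not Tyrune; it does not apply.
Duty = 64 × ¥0.38 = ¥24.32.
Line 2 (W-152, Iloria, 3,067 kg, ¥425,975.63):
Base rate for W-152 is 16% + ¥2.19/kg.
Origin Iloria qualifies under the Astania–Iloria agreement and W-152 is covered: preferential rate 13% applies instead.
The additional-duty order on W-152 targets Astar, not Iloria; it does not apply.
Duty = ¥425,975.63 × 13% = ¥55,376.83.
Total = ¥24.32 + ¥55,376.83 = ¥55,401.15.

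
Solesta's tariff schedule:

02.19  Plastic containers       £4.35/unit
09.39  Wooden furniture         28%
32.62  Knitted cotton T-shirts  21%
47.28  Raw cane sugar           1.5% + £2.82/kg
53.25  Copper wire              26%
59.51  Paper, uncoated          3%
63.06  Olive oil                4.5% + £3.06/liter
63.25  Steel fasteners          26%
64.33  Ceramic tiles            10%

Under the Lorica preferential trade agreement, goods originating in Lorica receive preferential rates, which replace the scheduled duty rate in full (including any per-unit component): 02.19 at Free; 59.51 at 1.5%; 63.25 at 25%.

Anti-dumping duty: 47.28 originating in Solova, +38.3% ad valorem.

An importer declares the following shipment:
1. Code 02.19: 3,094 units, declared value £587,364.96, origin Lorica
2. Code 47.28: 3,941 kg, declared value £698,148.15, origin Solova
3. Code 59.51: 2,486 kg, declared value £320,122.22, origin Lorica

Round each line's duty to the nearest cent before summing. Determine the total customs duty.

£293,778.41

Line 1 (02.19, Lorica, 3,094 units, £587,364.96):
Base rate for 02.19 is £4.35/unit.
Origin Lorica qualifies under the Solesta–Lorica agreement and 02.19 is covered: preferential rate Free applies instead.
Duty = £587,364.96 × 0% = £0.00.
Line 2 (47.28, Solova, 3,941 kg, £698,148.15):
Base rate for 47.28 is 1.5% + £2.82/kg.
Additional duty on 47.28 from Solova: +38.3%. Applied ad valorem rate: 1.5% + 38.3% = 39.8%.
Duty = £698,148.15 × 39.8% + 3,941 × £2.82 = £288,976.58.
Line 3 (59.51, Lorica, 2,486 kg, £320,122.22):
Base rate for 59.51 is 3%.
Origin Lorica qualifies under the Solesta–Lorica agreement and 59.51 is covered: preferential rate 1.5% applies instead.
Duty = £320,122.22 × 1.5% = £4,801.83.
Total = £0.00 + £288,976.58 + £4,801.83 = £293,778.41.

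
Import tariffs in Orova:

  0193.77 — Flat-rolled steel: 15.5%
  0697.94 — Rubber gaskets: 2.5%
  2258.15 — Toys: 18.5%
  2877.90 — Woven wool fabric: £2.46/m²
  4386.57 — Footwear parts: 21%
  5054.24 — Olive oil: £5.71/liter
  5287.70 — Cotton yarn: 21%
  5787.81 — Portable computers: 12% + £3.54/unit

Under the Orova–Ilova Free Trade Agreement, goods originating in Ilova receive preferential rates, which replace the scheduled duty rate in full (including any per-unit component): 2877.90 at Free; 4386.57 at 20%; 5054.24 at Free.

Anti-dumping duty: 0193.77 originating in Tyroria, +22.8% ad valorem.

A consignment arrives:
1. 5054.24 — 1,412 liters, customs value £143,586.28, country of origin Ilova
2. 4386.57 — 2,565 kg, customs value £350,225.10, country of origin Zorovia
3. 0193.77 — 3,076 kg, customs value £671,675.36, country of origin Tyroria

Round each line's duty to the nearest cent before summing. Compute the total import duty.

Line 1 (5054.24, Ilova, 1,412 liters, £143,586.28):
Base rate for 5054.24 is £5.71/liter.
Origin Ilova qualifies under the Orova–Ilova agreement and 5054.24 is covered: preferential rate Free applies instead.
Duty = £143,586.28 × 0% = £0.00.
Line 2 (4386.57, Zorovia, 2,565 kg, £350,225.10):
Base rate for 4386.57 is 21%.
4386.57 has an FTA preferential rate, but origin Zorovia is not Ilova; base rate stands.
Duty = £350,225.10 × 21% = £73,547.27.
Line 3 (0193.77, Tyroria, 3,076 kg, £671,675.36):
Base rate for 0193.77 is 15.5%.
Additional duty on 0193.77 from Tyroria: +22.8%. Applied ad valorem rate: 15.5% + 22.8% = 38.3%.
Duty = £671,675.36 × 38.3% = £257,251.66.
Total = £0.00 + £73,547.27 + £257,251.66 = £330,798.93.

£330,798.93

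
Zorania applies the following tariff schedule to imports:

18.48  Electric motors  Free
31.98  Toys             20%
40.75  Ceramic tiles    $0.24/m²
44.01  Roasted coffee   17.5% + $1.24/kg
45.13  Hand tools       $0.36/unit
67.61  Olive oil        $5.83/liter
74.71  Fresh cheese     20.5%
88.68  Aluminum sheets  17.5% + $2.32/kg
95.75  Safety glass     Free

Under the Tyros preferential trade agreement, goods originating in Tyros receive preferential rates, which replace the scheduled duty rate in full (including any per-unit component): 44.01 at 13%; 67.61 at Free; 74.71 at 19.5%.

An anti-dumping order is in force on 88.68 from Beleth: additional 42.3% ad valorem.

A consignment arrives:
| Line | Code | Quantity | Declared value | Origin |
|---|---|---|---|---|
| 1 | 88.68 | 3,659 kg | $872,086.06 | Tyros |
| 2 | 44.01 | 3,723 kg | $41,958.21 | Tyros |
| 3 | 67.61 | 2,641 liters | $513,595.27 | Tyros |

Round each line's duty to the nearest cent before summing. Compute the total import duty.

Line 1 (88.68, Tyros, 3,659 kg, $872,086.06):
Base rate for 88.68 is 17.5% + $2.32/kg.
Origin Tyros is the FTA partner but 88.68 is not on the preference list; base rate stands.
The additional-duty order on 88.68 targets Beleth, not Tyros; it does not apply.
Duty = $872,086.06 × 17.5% + 3,659 × $2.32 = $161,103.94.
Line 2 (44.01, Tyros, 3,723 kg, $41,958.21):
Base rate for 44.01 is 17.5% + $1.24/kg.
Origin Tyros qualifies under the Zorania–Tyros agreement and 44.01 is covered: preferential rate 13% applies instead.
Duty = $41,958.21 × 13% = $5,454.57.
Line 3 (67.61, Tyros, 2,641 liters, $513,595.27):
Base rate for 67.61 is $5.83/liter.
Origin Tyros qualifies under the Zorania–Tyros agreement and 67.61 is covered: preferential rate Free applies instead.
Duty = $513,595.27 × 0% = $0.00.
Total = $161,103.94 + $5,454.57 + $0.00 = $166,558.51.

$166,558.51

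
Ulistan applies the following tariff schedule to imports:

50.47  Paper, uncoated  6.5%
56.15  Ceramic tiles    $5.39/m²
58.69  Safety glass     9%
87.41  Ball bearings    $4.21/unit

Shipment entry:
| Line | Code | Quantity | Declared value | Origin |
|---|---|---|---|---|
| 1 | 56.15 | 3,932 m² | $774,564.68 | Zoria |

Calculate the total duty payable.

Line 1 (56.15, Zoria, 3,932 m², $774,564.68):
Base rate for 56.15 is $5.39/m².
Duty = 3,932 × $5.39 = $21,193.48.

$21,193.48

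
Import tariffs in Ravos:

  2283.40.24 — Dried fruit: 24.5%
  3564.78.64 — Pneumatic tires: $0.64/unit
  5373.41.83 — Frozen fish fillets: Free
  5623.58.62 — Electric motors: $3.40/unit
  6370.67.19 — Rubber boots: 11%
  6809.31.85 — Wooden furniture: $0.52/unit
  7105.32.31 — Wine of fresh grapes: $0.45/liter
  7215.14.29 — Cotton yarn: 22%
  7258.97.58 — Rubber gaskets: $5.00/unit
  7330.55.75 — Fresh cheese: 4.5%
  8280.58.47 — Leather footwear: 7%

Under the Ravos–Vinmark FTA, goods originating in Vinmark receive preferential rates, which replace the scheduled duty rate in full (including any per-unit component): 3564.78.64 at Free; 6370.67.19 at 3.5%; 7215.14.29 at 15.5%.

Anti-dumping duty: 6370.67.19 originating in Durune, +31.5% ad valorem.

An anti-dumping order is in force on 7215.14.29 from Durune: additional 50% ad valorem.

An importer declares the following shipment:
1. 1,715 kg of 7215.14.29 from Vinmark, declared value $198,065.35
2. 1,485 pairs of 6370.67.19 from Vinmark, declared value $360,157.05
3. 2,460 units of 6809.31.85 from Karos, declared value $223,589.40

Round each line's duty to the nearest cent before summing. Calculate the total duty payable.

$44,584.83

Line 1 (7215.14.29, Vinmark, 1,715 kg, $198,065.35):
Base rate for 7215.14.29 is 22%.
Origin Vinmark qualifies under the Ravos–Vinmark agreement and 7215.14.29 is covered: preferential rate 15.5% applies instead.
The additional-duty order on 7215.14.29 targets Durune, not Vinmark; it does not apply.
Duty = $198,065.35 × 15.5% = $30,700.13.
Line 2 (6370.67.19, Vinmark, 1,485 pairs, $360,157.05):
Base rate for 6370.67.19 is 11%.
Origin Vinmark qualifies under the Ravos–Vinmark agreement and 6370.67.19 is covered: preferential rate 3.5% applies instead.
The additional-duty order on 6370.67.19 targets Durune, not Vinmark; it does not apply.
Duty = $360,157.05 × 3.5% = $12,605.50.
Line 3 (6809.31.85, Karos, 2,460 units, $223,589.40):
Base rate for 6809.31.85 is $0.52/unit.
Duty = 2,460 × $0.52 = $1,279.20.
Total = $30,700.13 + $12,605.50 + $1,279.20 = $44,584.83.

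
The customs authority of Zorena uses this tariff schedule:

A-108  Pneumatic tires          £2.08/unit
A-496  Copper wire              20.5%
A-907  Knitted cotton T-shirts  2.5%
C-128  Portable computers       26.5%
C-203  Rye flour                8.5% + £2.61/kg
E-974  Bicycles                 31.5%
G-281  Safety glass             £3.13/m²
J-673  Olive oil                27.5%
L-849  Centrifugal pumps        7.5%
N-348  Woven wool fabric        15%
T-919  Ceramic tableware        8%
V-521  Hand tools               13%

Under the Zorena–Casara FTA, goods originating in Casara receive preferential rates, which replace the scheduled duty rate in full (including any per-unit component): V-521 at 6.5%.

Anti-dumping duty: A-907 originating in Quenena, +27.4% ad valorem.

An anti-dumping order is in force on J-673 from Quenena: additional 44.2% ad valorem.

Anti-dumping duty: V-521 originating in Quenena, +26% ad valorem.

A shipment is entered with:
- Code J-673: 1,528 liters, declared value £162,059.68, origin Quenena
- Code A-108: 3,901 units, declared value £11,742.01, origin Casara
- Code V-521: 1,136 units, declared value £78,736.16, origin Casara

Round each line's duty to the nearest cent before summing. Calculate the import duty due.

Line 1 (J-673, Quenena, 1,528 liters, £162,059.68):
Base rate for J-673 is 27.5%.
Additional duty on J-673 from Quenena: +44.2%. Applied ad valorem rate: 27.5% + 44.2% = 71.7%.
Duty = £162,059.68 × 71.7% = £116,196.79.
Line 2 (A-108, Casara, 3,901 units, £11,742.01):
Base rate for A-108 is £2.08/unit.
Origin Casara is the FTA partner but A-108 is not on the preference list; base rate stands.
Duty = 3,901 × £2.08 = £8,114.08.
Line 3 (V-521, Casara, 1,136 units, £78,736.16):
Base rate for V-521 is 13%.
Origin Casara qualifies under the Zorena–Casara agreement and V-521 is covered: preferential rate 6.5% applies instead.
The additional-duty order on V-521 targets Quenena, not Casara; it does not apply.
Duty = £78,736.16 × 6.5% = £5,117.85.
Total = £116,196.79 + £8,114.08 + £5,117.85 = £129,428.72.

£129,428.72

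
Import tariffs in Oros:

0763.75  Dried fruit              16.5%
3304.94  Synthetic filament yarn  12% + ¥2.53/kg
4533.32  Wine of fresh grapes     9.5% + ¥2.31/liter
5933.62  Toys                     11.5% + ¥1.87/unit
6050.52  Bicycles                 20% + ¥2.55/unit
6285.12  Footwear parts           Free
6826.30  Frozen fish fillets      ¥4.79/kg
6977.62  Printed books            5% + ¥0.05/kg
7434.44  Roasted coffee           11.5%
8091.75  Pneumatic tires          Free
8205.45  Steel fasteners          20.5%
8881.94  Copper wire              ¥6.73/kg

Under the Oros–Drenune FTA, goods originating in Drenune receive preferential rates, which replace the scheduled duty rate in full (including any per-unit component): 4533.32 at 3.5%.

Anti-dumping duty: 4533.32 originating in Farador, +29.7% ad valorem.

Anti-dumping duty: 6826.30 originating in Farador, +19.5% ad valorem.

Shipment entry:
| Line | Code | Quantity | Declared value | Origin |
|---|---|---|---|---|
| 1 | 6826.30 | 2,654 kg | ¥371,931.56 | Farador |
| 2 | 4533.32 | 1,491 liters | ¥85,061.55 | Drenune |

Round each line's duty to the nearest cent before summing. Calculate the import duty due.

¥88,216.46

Line 1 (6826.30, Farador, 2,654 kg, ¥371,931.56):
Base rate for 6826.30 is ¥4.79/kg.
Additional duty on 6826.30 from Farador: +19.5% ad valorem. Applied ad valorem rate = 19.5%.
Duty = ¥371,931.56 × 19.5% + 2,654 × ¥4.79 = ¥85,239.31.
Line 2 (4533.32, Drenune, 1,491 liters, ¥85,061.55):
Base rate for 4533.32 is 9.5% + ¥2.31/liter.
Origin Drenune qualifies under the Oros–Drenune agreement and 4533.32 is covered: preferential rate 3.5% applies instead.
The additional-duty order on 4533.32 targets Farador, not Drenune; it does not apply.
Duty = ¥85,061.55 × 3.5% = ¥2,977.15.
Total = ¥85,239.31 + ¥2,977.15 = ¥88,216.46.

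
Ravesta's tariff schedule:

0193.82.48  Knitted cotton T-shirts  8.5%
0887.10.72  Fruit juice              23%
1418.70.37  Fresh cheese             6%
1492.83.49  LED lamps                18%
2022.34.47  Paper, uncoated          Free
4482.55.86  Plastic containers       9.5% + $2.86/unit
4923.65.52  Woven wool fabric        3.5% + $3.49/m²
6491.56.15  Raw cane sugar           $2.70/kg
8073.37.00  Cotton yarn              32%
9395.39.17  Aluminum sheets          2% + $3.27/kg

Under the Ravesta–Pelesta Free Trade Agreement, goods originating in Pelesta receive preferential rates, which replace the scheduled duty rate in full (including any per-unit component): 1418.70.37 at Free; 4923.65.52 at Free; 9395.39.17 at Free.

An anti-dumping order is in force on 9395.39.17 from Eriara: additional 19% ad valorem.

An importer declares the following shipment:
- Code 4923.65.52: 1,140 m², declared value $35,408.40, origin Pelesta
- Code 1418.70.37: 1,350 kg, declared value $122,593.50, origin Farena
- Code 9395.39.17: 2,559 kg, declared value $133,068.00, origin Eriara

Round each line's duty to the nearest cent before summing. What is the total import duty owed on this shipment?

Line 1 (4923.65.52, Pelesta, 1,140 m², $35,408.40):
Base rate for 4923.65.52 is 3.5% + $3.49/m².
Origin Pelesta qualifies under the Ravesta–Pelesta agreement and 4923.65.52 is covered: preferential rate Free applies instead.
Duty = $35,408.40 × 0% = $0.00.
Line 2 (1418.70.37, Farena, 1,350 kg, $122,593.50):
Base rate for 1418.70.37 is 6%.
1418.70.37 has an FTA preferential rate, but origin Farena is not Pelesta; base rate stands.
Duty = $122,593.50 × 6% = $7,355.61.
Line 3 (9395.39.17, Eriara, 2,559 kg, $133,068.00):
Base rate for 9395.39.17 is 2% + $3.27/kg.
9395.39.17 has an FTA preferential rate, but origin Eriara is not Pelesta; base rate stands.
Additional duty on 9395.39.17 from Eriara: +19%. Applied ad valorem rate: 2% + 19% = 21%.
Duty = $133,068.00 × 21% + 2,559 × $3.27 = $36,312.21.
Total = $0.00 + $7,355.61 + $36,312.21 = $43,667.82.

$43,667.82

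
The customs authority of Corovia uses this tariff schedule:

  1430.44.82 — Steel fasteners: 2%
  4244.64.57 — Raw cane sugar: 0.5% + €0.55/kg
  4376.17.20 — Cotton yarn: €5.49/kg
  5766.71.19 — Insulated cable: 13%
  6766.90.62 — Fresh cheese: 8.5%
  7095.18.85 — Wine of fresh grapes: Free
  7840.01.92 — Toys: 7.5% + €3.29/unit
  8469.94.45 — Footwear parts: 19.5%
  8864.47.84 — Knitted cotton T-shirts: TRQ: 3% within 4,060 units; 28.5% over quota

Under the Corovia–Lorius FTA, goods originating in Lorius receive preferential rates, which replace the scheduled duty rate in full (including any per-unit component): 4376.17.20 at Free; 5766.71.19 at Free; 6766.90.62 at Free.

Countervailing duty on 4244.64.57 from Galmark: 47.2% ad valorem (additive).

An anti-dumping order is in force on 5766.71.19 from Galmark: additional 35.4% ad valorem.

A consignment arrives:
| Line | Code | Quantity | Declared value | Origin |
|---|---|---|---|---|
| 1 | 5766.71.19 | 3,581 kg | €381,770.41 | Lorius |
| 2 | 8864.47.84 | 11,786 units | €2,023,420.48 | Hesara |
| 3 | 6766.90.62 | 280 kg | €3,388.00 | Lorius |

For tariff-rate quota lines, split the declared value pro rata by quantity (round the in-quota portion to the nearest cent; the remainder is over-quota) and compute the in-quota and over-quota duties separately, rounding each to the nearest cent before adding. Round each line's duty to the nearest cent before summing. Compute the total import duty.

€398,934.53

Line 1 (5766.71.19, Lorius, 3,581 kg, €381,770.41):
Base rate for 5766.71.19 is 13%.
Origin Lorius qualifies under the Corovia–Lorius agreement and 5766.71.19 is covered: preferential rate Free applies instead.
The additional-duty order on 5766.71.19 targets Galmark, not Lorius; it does not apply.
Duty = €381,770.41 × 0% = €0.00.
Line 2 (8864.47.84, Hesara, 11,786 units, €2,023,420.48):
Code 8864.47.84 is under a tariff-rate quota (threshold 4,060 units). In-quota: 4,060 units at 3%; over-quota: 7,726 units at 28.5%.
Pro-rata value split: in-quota = €2,023,420.48 × 4,060/11,786 = €697,020.80; over-quota = €2,023,420.48 − €697,020.80 = €1,326,399.68.
In-quota duty = €697,020.80 × 3% = €20,910.62. Over-quota duty = €1,326,399.68 × 28.5% = €378,023.91.
Line duty = €20,910.62 + €378,023.91 = €398,934.53.
Line 3 (6766.90.62, Lorius, 280 kg, €3,388.00):
Base rate for 6766.90.62 is 8.5%.
Origin Lorius qualifies under the Corovia–Lorius agreement and 6766.90.62 is covered: preferential rate Free applies instead.
Duty = €3,388.00 × 0% = €0.00.
Total = €0.00 + €398,934.53 + €0.00 = €398,934.53.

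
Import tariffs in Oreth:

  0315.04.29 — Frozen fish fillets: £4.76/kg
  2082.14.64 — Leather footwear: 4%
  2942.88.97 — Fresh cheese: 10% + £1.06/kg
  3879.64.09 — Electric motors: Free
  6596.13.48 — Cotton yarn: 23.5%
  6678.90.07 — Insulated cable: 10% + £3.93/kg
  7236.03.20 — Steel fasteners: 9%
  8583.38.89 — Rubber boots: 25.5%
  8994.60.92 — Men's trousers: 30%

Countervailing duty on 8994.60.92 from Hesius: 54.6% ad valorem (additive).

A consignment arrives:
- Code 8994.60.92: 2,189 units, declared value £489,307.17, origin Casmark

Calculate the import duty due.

Line 1 (8994.60.92, Casmark, 2,189 units, £489,307.17):
Base rate for 8994.60.92 is 30%.
The additional-duty order on 8994.60.92 targets Hesius, not Casmark; it does not apply.
Duty = £489,307.17 × 30% = £146,792.15.

£146,792.15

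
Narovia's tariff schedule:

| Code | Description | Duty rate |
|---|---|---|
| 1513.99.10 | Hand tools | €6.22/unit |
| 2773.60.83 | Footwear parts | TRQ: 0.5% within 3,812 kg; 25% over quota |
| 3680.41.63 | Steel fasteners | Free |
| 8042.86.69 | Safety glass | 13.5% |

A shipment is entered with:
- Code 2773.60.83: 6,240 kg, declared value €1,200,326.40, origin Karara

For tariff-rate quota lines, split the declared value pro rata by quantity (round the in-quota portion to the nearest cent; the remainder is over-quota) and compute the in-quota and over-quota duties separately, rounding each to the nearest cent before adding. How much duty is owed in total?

€120,428.90

Line 1 (2773.60.83, Karara, 6,240 kg, €1,200,326.40):
Code 2773.60.83 is under a tariff-rate quota (threshold 3,812 kg). In-quota: 3,812 kg at 0.5%; over-quota: 2,428 kg at 25%.
Pro-rata value split: in-quota = €1,200,326.40 × 3,812/6,240 = €733,276.32; over-quota = €1,200,326.40 − €733,276.32 = €467,050.08.
In-quota duty = €733,276.32 × 0.5% = €3,666.38. Over-quota duty = €467,050.08 × 25% = €116,762.52.
Line duty = €3,666.38 + €116,762.52 = €120,428.90.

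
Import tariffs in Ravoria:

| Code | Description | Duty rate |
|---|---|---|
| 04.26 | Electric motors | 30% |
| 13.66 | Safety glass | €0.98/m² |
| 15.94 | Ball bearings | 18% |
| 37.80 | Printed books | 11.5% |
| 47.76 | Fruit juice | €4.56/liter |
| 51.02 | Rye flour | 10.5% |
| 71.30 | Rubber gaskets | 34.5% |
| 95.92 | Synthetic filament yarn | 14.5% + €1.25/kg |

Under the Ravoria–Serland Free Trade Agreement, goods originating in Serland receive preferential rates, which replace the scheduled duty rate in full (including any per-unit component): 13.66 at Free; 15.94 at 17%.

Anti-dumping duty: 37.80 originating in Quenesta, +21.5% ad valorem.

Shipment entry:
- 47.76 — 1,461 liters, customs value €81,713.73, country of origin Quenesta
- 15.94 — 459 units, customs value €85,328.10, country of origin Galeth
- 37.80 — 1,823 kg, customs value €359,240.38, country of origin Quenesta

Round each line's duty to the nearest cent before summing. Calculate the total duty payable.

Line 1 (47.76, Quenesta, 1,461 liters, €81,713.73):
Base rate for 47.76 is €4.56/liter.
Duty = 1,461 × €4.56 = €6,662.16.
Line 2 (15.94, Galeth, 459 units, €85,328.10):
Base rate for 15.94 is 18%.
15.94 has an FTA preferential rate, but origin Galeth is not Serland; base rate stands.
Duty = €85,328.10 × 18% = €15,359.06.
Line 3 (37.80, Quenesta, 1,823 kg, €359,240.38):
Base rate for 37.80 is 11.5%.
Additional duty on 37.80 from Quenesta: +21.5%. Applied ad valorem rate: 11.5% + 21.5% = 33%.
Duty = €359,240.38 × 33% = €118,549.33.
Total = €6,662.16 + €15,359.06 + €118,549.33 = €140,570.55.

€140,570.55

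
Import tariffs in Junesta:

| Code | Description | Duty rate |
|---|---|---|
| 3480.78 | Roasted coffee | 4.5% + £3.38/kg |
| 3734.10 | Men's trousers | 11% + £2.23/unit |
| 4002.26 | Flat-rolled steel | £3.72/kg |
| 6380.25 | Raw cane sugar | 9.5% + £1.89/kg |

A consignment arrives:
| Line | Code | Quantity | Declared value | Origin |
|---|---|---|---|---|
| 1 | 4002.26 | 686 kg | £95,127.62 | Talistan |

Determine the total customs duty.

Line 1 (4002.26, Talistan, 686 kg, £95,127.62):
Base rate for 4002.26 is £3.72/kg.
Duty = 686 × £3.72 = £2,551.92.

£2,551.92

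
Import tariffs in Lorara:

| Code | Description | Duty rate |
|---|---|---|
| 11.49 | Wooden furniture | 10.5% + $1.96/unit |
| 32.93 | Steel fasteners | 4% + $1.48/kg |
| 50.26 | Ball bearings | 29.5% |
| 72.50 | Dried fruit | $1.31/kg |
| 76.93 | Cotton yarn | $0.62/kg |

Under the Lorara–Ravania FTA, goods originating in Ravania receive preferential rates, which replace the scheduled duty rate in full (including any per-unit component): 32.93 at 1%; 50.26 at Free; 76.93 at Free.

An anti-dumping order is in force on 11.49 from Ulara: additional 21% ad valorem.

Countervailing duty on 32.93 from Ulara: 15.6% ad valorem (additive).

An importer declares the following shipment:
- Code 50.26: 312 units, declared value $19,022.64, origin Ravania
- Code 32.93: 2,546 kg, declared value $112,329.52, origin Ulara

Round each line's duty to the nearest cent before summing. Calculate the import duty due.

Line 1 (50.26, Ravania, 312 units, $19,022.64):
Base rate for 50.26 is 29.5%.
Origin Ravania qualifies under the Lorara–Ravania agreement and 50.26 is covered: preferential rate Free applies instead.
Duty = $19,022.64 × 0% = $0.00.
Line 2 (32.93, Ulara, 2,546 kg, $112,329.52):
Base rate for 32.93 is 4% + $1.48/kg.
32.93 has an FTA preferential rate, but origin Ulara is not Ravania; base rate stands.
Additional duty on 32.93 from Ulara: +15.6%. Applied ad valorem rate: 4% + 15.6% = 19.6%.
Duty = $112,329.52 × 19.6% + 2,546 × $1.48 = $25,784.67.
Total = $0.00 + $25,784.67 = $25,784.67.

$25,784.67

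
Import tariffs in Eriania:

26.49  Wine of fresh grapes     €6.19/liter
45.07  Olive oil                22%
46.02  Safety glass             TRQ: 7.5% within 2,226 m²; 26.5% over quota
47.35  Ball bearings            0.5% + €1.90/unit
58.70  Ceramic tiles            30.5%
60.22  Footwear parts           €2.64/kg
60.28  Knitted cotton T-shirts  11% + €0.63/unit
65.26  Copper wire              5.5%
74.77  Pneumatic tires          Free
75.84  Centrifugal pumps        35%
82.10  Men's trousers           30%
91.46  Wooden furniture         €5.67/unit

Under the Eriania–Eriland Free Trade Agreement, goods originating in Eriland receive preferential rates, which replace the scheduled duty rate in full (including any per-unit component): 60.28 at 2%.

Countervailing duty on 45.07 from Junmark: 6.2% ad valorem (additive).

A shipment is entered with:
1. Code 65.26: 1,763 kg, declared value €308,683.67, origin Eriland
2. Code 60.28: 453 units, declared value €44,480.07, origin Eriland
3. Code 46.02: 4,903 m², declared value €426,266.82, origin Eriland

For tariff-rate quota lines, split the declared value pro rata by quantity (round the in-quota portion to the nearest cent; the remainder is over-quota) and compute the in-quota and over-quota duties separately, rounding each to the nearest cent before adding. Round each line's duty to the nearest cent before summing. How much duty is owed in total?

€94,057.50

Line 1 (65.26, Eriland, 1,763 kg, €308,683.67):
Base rate for 65.26 is 5.5%.
Origin Eriland is the FTA partner but 65.26 is not on the preference list; base rate stands.
Duty = €308,683.67 × 5.5% = €16,977.60.
Line 2 (60.28, Eriland, 453 units, €44,480.07):
Base rate for 60.28 is 11% + €0.63/unit.
Origin Eriland qualifies under the Eriania–Eriland agreement and 60.28 is covered: preferential rate 2% applies instead.
Duty = €44,480.07 × 2% = €889.60.
Line 3 (46.02, Eriland, 4,903 m², €426,266.82):
Code 46.02 is under a tariff-rate quota (threshold 2,226 m²). In-quota: 2,226 m² at 7.5%; over-quota: 2,677 m² at 26.5%.
Pro-rata value split: in-quota = €426,266.82 × 2,226/4,903 = €193,528.44; over-quota = €426,266.82 − €193,528.44 = €232,738.38.
In-quota duty = €193,528.44 × 7.5% = €14,514.63. Over-quota duty = €232,738.38 × 26.5% = €61,675.67.
Line duty = €14,514.63 + €61,675.67 = €76,190.30.
Total = €16,977.60 + €889.60 + €76,190.30 = €94,057.50.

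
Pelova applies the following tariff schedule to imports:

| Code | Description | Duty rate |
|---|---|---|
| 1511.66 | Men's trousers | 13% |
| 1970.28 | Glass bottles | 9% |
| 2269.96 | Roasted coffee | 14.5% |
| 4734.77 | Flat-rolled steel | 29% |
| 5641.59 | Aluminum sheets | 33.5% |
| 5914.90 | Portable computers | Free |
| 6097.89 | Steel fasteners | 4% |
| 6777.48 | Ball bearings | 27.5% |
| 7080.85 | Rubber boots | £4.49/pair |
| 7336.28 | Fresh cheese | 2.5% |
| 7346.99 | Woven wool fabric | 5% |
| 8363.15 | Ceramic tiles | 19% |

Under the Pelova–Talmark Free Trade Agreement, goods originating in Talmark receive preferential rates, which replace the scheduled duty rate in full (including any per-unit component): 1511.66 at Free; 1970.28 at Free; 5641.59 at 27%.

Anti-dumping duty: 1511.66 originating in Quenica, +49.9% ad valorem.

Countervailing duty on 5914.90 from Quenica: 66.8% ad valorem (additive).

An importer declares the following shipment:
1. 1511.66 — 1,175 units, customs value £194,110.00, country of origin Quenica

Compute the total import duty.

£122,095.19

Line 1 (1511.66, Quenica, 1,175 units, £194,110.00):
Base rate for 1511.66 is 13%.
1511.66 has an FTA preferential rate, but origin Quenica is not Talmark; base rate stands.
Additional duty on 1511.66 from Quenica: +49.9%. Applied ad valorem rate: 13% + 49.9% = 62.9%.
Duty = £194,110.00 × 62.9% = £122,095.19.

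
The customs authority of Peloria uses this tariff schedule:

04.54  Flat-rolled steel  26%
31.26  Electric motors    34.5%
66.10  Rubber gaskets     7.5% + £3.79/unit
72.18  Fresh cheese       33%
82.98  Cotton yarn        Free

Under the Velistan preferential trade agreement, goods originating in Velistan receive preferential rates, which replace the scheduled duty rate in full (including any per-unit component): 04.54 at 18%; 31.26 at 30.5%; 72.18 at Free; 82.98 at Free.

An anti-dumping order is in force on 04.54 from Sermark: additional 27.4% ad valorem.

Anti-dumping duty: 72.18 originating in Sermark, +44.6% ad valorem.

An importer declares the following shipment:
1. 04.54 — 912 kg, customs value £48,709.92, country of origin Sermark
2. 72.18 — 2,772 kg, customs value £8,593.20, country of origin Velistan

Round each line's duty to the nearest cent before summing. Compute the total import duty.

Line 1 (04.54, Sermark, 912 kg, £48,709.92):
Base rate for 04.54 is 26%.
04.54 has an FTA preferential rate, but origin Sermark is not Velistan; base rate stands.
Additional duty on 04.54 from Sermark: +27.4%. Applied ad valorem rate: 26% + 27.4% = 53.4%.
Duty = £48,709.92 × 53.4% = £26,011.10.
Line 2 (72.18, Velistan, 2,772 kg, £8,593.20):
Base rate for 72.18 is 33%.
Origin Velistan qualifies under the Peloria–Velistan agreement and 72.18 is covered: preferential rate Free applies instead.
The additional-duty order on 72.18 targets Sermark, not Velistan; it does not apply.
Duty = £8,593.20 × 0% = £0.00.
Total = £26,011.10 + £0.00 = £26,011.10.

£26,011.10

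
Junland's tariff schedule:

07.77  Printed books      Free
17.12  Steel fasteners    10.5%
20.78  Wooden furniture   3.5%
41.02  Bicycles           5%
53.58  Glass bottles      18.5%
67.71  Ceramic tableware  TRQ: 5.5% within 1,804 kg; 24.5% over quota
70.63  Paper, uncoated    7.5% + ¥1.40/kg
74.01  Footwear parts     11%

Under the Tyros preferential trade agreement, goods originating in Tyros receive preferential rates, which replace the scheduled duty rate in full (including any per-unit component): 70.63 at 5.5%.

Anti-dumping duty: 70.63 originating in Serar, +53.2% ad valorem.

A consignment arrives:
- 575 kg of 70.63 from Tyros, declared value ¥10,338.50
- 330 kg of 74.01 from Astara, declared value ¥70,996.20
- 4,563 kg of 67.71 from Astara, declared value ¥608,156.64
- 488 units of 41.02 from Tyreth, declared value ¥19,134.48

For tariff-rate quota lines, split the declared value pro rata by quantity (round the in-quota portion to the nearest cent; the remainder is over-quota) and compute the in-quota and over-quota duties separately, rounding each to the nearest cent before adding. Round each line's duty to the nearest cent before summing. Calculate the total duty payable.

¥112,650.24

Line 1 (70.63, Tyros, 575 kg, ¥10,338.50):
Base rate for 70.63 is 7.5% + ¥1.40/kg.
Origin Tyros qualifies under the Junland–Tyros agreement and 70.63 is covered: preferential rate 5.5% applies instead.
The additional-duty order on 70.63 targets Serar, not Tyros; it does not apply.
Duty = ¥10,338.50 × 5.5% = ¥568.62.
Line 2 (74.01, Astara, 330 kg, ¥70,996.20):
Base rate for 74.01 is 11%.
Duty = ¥70,996.20 × 11% = ¥7,809.58.
Line 3 (67.71, Astara, 4,563 kg, ¥608,156.64):
Code 67.71 is under a tariff-rate quota (threshold 1,804 kg). In-quota: 1,804 kg at 5.5%; over-quota: 2,759 kg at 24.5%.
Pro-rata value split: in-quota = ¥608,156.64 × 1,804/4,563 = ¥240,437.12; over-quota = ¥608,156.64 − ¥240,437.12 = ¥367,719.52.
In-quota duty = ¥240,437.12 × 5.5% = ¥13,224.04. Over-quota duty = ¥367,719.52 × 24.5% = ¥90,091.28.
Line duty = ¥13,224.04 + ¥90,091.28 = ¥103,315.32.
Line 4 (41.02, Tyreth, 488 units, ¥19,134.48):
Base rate for 41.02 is 5%.
Duty = ¥19,134.48 × 5% = ¥956.72.
Total = ¥568.62 + ¥7,809.58 + ¥103,315.32 + ¥956.72 = ¥112,650.24.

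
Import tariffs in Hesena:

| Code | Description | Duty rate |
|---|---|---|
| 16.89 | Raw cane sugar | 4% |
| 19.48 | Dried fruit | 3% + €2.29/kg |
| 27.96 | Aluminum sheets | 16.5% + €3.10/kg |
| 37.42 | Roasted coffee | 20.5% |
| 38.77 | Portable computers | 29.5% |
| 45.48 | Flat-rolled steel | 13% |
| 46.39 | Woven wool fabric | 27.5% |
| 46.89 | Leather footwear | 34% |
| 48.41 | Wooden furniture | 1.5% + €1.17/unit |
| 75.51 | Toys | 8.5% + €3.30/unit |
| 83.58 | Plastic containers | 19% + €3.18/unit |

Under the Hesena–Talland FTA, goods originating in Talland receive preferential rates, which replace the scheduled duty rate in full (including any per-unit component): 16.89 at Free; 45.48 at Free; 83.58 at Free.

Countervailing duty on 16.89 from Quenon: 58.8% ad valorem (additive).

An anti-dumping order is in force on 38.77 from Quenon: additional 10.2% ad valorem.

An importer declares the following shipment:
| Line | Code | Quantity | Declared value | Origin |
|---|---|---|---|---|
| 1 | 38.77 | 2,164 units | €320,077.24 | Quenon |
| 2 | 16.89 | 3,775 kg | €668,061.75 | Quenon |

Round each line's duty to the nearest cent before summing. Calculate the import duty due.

€546,613.44

Line 1 (38.77, Quenon, 2,164 units, €320,077.24):
Base rate for 38.77 is 29.5%.
Additional duty on 38.77 from Quenon: +10.2%. Applied ad valorem rate: 29.5% + 10.2% = 39.7%.
Duty = €320,077.24 × 39.7% = €127,070.66.
Line 2 (16.89, Quenon, 3,775 kg, €668,061.75):
Base rate for 16.89 is 4%.
16.89 has an FTA preferential rate, but origin Quenon is not Talland; base rate stands.
Additional duty on 16.89 from Quenon: +58.8%. Applied ad valorem rate: 4% + 58.8% = 62.8%.
Duty = €668,061.75 × 62.8% = €419,542.78.
Total = €127,070.66 + €419,542.78 = €546,613.44.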